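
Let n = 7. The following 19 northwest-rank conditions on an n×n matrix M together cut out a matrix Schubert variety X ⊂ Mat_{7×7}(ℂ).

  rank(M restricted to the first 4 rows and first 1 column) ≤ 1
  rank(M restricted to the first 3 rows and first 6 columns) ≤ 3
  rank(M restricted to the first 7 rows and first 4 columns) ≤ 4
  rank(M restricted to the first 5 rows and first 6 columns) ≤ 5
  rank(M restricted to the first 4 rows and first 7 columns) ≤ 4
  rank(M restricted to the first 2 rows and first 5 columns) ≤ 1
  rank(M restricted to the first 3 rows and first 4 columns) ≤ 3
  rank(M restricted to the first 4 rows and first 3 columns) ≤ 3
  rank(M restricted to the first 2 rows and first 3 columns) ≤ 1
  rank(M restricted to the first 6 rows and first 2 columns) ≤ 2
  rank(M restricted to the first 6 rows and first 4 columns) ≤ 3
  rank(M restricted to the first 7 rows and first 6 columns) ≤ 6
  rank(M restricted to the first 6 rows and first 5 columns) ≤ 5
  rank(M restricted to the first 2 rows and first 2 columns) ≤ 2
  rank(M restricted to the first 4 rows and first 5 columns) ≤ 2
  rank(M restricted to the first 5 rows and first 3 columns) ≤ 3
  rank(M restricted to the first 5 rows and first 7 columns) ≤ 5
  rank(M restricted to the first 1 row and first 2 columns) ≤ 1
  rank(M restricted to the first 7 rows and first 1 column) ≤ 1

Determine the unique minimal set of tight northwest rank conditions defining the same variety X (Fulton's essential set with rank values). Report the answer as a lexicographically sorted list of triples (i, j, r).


Recovering R(i,j) via the rank-extension bound from the 19 conditions:

  1  1  1  1  1  1  1
  1  1  1  1  1  2  2
  1  2  2  2  2  3  3
  1  2  2  2  2  3  4
  1  2  3  3  3  4  5
  1  2  3  3  4  5  6
  1  2  3  4  5  6  7

second differences of R give the permutation w = (1, 6, 2, 7, 3, 5, 4).

Fulton essential set (3 of the 8 Rothe cells):

[(2, 5, 1), (4, 5, 2), (6, 4, 3)]


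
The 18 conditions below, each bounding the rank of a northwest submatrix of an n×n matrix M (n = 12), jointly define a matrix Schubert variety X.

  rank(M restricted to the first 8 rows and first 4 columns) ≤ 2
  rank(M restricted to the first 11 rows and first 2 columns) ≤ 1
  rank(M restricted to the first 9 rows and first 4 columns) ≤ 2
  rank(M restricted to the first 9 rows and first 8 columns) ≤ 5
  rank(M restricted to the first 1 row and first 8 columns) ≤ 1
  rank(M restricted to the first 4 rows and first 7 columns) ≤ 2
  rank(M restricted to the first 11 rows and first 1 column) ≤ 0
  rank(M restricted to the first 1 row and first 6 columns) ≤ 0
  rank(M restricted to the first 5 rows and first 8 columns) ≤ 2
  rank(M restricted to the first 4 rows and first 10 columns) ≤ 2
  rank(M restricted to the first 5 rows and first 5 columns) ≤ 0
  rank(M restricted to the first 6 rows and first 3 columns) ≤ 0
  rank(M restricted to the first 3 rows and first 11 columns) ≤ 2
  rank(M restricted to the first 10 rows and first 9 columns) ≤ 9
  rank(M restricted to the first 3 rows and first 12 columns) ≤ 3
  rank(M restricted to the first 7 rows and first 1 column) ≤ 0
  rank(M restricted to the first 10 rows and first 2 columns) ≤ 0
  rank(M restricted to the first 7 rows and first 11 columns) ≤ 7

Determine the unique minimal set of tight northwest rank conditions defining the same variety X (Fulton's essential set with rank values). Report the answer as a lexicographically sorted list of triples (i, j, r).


Recovering R(i,j) via the rank-extension bound from the 18 conditions:

  R[1]: 0, 0, 0, 0, 0, 0, 1, 1, 1, 1, 1, 1
  R[2]: 0, 0, 0, 0, 0, 1, 2, 2, 2, 2, 2, 2
  R[3]: 0, 0, 0, 0, 0, 1, 2, 2, 2, 2, 2, 3
  R[4]: 0, 0, 0, 0, 0, 1, 2, 2, 2, 2, 3, 4
  R[5]: 0, 0, 0, 0, 0, 1, 2, 2, 3, 3, 4, 5
  R[6]: 0, 0, 0, 1, 1, 2, 3, 3, 4, 4, 5, 6
  R[7]: 0, 0, 1, 2, 2, 3, 4, 4, 5, 5, 6, 7
  R[8]: 0, 0, 1, 2, 3, 4, 5, 5, 6, 6, 7, 8
  R[9]: 0, 0, 1, 2, 3, 4, 5, 5, 6, 7, 8, 9
  R[10]: 0, 0, 1, 2, 3, 4, 5, 6, 7, 8, 9, 10
  R[11]: 0, 1, 2, 3, 4, 5, 6, 7, 8, 9, 10, 11
  R[12]: 1, 2, 3, 4, 5, 6, 7, 8, 9, 10, 11, 12

so w = (7, 6, 12, 11, 9, 4, 3, 5, 10, 8, 2, 1).

Rothe diagram D(w) (47 cells), 9 SE-corners (essential conditions):

[(1, 6, 0), (3, 11, 2), (4, 10, 2), (5, 5, 0), (5, 8, 2), (6, 3, 0), (9, 8, 5), (10, 2, 0), (11, 1, 0)]


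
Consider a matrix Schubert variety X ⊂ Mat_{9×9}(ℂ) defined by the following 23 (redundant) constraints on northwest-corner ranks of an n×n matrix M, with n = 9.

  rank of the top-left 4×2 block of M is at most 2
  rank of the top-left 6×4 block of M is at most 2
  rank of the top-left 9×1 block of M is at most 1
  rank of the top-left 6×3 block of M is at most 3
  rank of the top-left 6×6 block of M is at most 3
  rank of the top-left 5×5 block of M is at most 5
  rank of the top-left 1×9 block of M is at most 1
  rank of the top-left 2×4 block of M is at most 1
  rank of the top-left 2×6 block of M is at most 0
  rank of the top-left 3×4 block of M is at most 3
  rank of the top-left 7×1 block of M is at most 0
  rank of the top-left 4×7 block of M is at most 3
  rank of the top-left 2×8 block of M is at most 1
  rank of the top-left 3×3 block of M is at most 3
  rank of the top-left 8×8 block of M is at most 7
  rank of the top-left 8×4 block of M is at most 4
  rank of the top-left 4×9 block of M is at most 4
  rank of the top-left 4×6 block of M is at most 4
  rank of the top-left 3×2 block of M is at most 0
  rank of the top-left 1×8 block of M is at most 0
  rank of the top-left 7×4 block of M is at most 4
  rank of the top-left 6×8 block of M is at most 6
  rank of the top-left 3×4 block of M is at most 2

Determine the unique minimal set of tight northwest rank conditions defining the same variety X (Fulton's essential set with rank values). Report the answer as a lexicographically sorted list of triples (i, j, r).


Rank table r_w(9×9) implied by the 23 constraints:

  0  0  0  0  0  0  0  0  1
  0  0  0  0  0  0  1  1  2
  0  0  1  1  1  1  2  2  3
  0  1  2  2  2  2  3  3  4
  0  1  2  2  3  3  4  4  5
  0  1  2  2  3  3  4  5  6
  0  1  2  3  4  4  5  6  7
  1  2  3  4  5  5  6  7  8
  1  2  3  4  5  6  7  8  9

the unique w with this rank table is (9, 7, 3, 2, 5, 8, 4, 1, 6).

ℓ(w)=23; the 6 essential cells (i,j,r):

[(1, 8, 0), (2, 6, 0), (3, 2, 0), (6, 4, 2), (6, 6, 3), (7, 1, 0)]


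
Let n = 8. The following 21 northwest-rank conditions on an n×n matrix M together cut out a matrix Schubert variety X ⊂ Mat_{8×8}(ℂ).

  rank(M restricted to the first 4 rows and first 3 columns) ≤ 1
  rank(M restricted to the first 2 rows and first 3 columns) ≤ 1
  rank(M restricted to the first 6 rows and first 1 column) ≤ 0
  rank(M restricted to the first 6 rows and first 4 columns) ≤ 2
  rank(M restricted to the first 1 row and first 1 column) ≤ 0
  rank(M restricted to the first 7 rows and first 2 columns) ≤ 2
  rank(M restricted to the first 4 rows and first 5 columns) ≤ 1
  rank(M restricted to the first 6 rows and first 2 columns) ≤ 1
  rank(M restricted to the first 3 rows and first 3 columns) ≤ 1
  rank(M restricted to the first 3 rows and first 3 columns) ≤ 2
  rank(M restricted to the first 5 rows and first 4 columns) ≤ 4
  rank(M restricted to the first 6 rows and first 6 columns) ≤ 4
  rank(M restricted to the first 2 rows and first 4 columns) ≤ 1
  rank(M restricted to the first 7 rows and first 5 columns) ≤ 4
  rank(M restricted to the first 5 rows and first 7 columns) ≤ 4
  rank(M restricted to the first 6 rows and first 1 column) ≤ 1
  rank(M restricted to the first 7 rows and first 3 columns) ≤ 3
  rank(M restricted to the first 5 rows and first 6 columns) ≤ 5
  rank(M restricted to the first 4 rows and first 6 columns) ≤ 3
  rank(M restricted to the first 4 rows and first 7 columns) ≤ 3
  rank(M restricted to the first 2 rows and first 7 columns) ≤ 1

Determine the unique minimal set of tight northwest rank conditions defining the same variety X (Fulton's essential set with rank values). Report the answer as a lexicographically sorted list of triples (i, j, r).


The tightest implied rank at each (i,j), from the 21 conditions:

  i=1: 0  1  1  1  1  1  1  1
  i=2: 0  1  1  1  1  1  1  2
  i=3: 0  1  1  1  1  2  2  3
  i=4: 0  1  1  1  1  2  3  4
  i=5: 0  1  2  2  2  3  4  5
  i=6: 0  1  2  2  3  4  5  6
  i=7: 1  2  3  3  4  5  6  7
  i=8: 1  2  3  4  5  6  7  8

so w = (2, 8, 6, 7, 3, 5, 1, 4).

Fulton essential set (4 of the 18 Rothe cells):

[(2, 7, 1), (4, 5, 1), (6, 1, 0), (6, 4, 2)]


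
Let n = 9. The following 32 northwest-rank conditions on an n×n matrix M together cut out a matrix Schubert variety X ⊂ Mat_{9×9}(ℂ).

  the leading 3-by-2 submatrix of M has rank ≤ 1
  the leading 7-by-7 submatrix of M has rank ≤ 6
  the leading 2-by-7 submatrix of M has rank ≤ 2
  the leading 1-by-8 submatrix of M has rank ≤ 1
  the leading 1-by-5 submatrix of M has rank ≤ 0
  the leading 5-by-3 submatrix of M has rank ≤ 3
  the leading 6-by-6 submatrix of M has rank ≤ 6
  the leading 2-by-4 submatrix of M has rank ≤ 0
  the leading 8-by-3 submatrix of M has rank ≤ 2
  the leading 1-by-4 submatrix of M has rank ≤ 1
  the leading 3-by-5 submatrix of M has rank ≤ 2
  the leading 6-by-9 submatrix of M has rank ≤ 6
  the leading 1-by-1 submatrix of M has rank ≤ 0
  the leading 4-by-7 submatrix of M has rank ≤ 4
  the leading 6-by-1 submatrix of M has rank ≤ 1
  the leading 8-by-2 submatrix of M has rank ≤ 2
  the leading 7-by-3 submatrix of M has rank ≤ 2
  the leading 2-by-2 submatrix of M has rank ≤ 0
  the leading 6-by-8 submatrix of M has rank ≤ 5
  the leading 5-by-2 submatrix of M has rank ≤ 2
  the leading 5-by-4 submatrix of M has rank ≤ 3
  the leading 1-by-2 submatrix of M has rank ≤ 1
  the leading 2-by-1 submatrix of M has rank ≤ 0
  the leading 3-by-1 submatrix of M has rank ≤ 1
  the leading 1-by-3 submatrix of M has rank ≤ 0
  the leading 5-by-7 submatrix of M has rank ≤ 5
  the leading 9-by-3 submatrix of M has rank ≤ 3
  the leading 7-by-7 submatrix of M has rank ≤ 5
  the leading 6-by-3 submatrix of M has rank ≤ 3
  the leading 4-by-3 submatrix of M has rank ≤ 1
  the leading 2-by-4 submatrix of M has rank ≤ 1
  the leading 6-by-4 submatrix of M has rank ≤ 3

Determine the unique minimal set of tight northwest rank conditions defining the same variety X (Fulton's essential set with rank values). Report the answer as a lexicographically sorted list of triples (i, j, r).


The tightest implied rank at each (i,j), from the 32 conditions:

  row 1: 0 | 0 | 0 | 0 | 0 | 1 | 1 | 1 | 1
  row 2: 0 | 0 | 0 | 0 | 1 | 2 | 2 | 2 | 2
  row 3: 1 | 1 | 1 | 1 | 2 | 3 | 3 | 3 | 3
  row 4: 1 | 1 | 1 | 2 | 3 | 4 | 4 | 4 | 4
  row 5: 1 | 2 | 2 | 3 | 4 | 5 | 5 | 5 | 5
  row 6: 1 | 2 | 2 | 3 | 4 | 5 | 5 | 5 | 6
  row 7: 1 | 2 | 2 | 3 | 4 | 5 | 5 | 6 | 7
  row 8: 1 | 2 | 2 | 3 | 4 | 5 | 6 | 7 | 8
  row 9: 1 | 2 | 3 | 4 | 5 | 6 | 7 | 8 | 9

the unique w with this rank table is (6, 5, 1, 4, 2, 9, 8, 7, 3).

6 SE-corners of the 17-cell Rothe diagram give Ess(w):

[(1, 5, 0), (2, 4, 0), (4, 3, 1), (6, 8, 5), (7, 7, 5), (8, 3, 2)]


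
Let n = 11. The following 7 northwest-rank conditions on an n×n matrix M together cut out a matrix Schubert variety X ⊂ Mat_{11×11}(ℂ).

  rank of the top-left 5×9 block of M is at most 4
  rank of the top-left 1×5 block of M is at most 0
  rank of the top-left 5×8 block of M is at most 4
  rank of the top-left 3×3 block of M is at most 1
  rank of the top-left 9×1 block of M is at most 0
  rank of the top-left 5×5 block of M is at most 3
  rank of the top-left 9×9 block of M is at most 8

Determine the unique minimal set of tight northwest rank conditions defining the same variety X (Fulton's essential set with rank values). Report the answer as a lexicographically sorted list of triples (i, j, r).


Recovering R(i,j) via the rank-extension bound from the 7 conditions:

  R[1]: 0  0  0  0  0  1  1  1  1  1  1
  R[2]: 0  1  1  1  1  2  2  2  2  2  2
  R[3]: 0  1  1  2  2  3  3  3  3  3  3
  R[4]: 0  1  2  3  3  4  4  4  4  4  4
  R[5]: 0  1  2  3  3  4  4  4  4  5  5
  R[6]: 0  1  2  3  4  5  5  5  5  6  6
  R[7]: 0  1  2  3  4  5  6  6  6  7  7
  R[8]: 0  1  2  3  4  5  6  7  7  8  8
  R[9]: 0  1  2  3  4  5  6  7  8  9  9
  R[10]: 1  2  3  4  5  6  7  8  9  10  10
  R[11]: 1  2  3  4  5  6  7  8  9  10  11

reading off 1-entries of Δ²R: w = (6, 2, 4, 3, 10, 5, 7, 8, 9, 1, 11).

ℓ(w)=18; the 5 essential cells (i,j,r):

[(1, 5, 0), (3, 3, 1), (5, 5, 3), (5, 9, 4), (9, 1, 0)]


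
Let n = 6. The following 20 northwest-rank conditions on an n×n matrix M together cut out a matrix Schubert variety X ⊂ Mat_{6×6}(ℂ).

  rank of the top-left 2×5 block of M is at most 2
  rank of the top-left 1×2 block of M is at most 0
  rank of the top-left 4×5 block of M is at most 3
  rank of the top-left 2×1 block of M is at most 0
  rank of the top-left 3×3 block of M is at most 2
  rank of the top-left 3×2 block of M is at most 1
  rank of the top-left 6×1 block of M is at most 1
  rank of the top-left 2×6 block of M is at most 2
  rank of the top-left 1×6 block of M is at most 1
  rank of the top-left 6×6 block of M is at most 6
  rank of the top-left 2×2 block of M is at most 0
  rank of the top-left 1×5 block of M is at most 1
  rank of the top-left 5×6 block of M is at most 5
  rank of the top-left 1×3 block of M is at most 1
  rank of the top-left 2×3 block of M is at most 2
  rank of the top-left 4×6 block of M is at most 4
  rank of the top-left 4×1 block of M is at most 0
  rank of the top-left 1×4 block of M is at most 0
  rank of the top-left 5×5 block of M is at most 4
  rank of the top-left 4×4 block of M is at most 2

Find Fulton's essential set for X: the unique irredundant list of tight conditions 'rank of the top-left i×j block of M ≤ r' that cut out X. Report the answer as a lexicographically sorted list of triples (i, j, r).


The tightest implied rank at each (i,j), from the 20 conditions:

  0, 0, 0, 0, 1, 1
  0, 0, 1, 1, 2, 2
  0, 1, 2, 2, 3, 3
  0, 1, 2, 2, 3, 4
  1, 2, 3, 3, 4, 5
  1, 2, 3, 4, 5, 6

hence w(1..6) = (5, 3, 2, 6, 1, 4).

|D(w)|=9, |Ess(w)|=4:

[(1, 4, 0), (2, 2, 0), (4, 1, 0), (4, 4, 2)]


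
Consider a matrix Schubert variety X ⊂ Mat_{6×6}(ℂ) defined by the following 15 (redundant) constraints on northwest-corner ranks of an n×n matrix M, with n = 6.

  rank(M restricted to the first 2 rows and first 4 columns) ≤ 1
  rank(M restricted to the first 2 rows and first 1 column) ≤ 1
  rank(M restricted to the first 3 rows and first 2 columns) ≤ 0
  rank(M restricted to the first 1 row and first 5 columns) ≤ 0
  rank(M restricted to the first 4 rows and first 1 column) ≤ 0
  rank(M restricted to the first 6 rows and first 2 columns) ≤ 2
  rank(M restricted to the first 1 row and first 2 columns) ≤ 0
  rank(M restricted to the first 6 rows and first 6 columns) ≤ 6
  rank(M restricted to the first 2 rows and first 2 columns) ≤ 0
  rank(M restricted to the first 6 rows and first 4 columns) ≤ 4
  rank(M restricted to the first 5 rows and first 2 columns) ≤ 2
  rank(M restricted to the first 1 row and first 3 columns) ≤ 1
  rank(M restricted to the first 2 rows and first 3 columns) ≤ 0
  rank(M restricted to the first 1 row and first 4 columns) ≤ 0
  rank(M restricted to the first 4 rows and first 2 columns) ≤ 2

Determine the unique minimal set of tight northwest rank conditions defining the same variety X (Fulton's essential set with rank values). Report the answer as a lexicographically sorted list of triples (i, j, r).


Reconstructing r_w from the 15 given conditions:

  R[1]: 0, 0, 0, 0, 0, 1
  R[2]: 0, 0, 0, 1, 1, 2
  R[3]: 0, 0, 1, 2, 2, 3
  R[4]: 0, 1, 2, 3, 3, 4
  R[5]: 1, 2, 3, 4, 4, 5
  R[6]: 1, 2, 3, 4, 5, 6

second differences of R give the permutation w = (6, 4, 3, 2, 1, 5).

D(w) has 11 cells with 4 SE-corners; essential set:

[(1, 5, 0), (2, 3, 0), (3, 2, 0), (4, 1, 0)]


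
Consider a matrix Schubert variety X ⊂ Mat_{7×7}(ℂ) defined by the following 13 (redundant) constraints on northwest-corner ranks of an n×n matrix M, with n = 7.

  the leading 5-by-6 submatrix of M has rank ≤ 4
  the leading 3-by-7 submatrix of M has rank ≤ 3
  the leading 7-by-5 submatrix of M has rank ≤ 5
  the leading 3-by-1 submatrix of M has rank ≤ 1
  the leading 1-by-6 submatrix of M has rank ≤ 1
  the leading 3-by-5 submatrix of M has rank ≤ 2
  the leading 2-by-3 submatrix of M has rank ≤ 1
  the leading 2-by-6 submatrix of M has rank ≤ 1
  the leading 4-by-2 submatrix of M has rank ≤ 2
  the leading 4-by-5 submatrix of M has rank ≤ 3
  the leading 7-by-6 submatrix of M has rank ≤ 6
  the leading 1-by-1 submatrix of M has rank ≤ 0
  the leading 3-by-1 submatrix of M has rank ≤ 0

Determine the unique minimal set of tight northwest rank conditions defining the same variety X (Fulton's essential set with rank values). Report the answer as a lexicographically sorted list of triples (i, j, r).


Computing R[i][j] = min implied NW-rank bound (n=7, 13 conditions):

  row 1: 0 1 1 1 1 1 1
  row 2: 0 1 1 1 1 1 2
  row 3: 0 1 2 2 2 2 3
  row 4: 1 2 3 3 3 3 4
  row 5: 1 2 3 4 4 4 5
  row 6: 1 2 3 4 5 5 6
  row 7: 1 2 3 4 5 6 7

the unique w with this rank table is (2, 7, 3, 1, 4, 5, 6).

|D(w)|=7, |Ess(w)|=2:

[(2, 6, 1), (3, 1, 0)]


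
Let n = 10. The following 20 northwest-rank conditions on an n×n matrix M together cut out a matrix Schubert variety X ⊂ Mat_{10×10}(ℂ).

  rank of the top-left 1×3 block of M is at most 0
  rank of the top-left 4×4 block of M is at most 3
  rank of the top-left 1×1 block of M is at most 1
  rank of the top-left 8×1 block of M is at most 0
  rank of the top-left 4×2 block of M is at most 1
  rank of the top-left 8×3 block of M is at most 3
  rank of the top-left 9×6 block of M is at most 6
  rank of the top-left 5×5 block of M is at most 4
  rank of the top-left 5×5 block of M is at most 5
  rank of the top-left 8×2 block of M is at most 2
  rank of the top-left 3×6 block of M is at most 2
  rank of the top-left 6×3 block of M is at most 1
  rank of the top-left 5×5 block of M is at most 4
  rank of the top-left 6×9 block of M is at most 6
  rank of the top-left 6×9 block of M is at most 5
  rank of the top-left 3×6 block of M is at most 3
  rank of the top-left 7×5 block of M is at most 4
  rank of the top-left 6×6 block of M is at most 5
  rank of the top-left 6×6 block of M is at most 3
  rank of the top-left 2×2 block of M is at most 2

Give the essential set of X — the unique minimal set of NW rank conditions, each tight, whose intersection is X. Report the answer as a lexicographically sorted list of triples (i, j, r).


Computing R[i][j] = min implied NW-rank bound (n=10, 20 conditions):

  0 0 0 1 1 1 1 1 1 1
  0 1 1 2 2 2 2 2 2 2
  0 1 1 2 2 2 3 3 3 3
  0 1 1 2 3 3 4 4 4 4
  0 1 1 2 3 3 4 5 5 5
  0 1 1 2 3 3 4 5 5 6
  0 1 2 3 4 4 5 6 6 7
  0 1 2 3 4 5 6 7 7 8
  1 2 3 4 5 6 7 8 8 9
  1 2 3 4 5 6 7 8 9 10

second differences of R give the permutation w = (4, 2, 7, 5, 8, 10, 3, 6, 1, 9).

Fulton essential set (6 of the 19 Rothe cells):

[(1, 3, 0), (3, 6, 2), (6, 3, 1), (6, 6, 3), (6, 9, 5), (8, 1, 0)]


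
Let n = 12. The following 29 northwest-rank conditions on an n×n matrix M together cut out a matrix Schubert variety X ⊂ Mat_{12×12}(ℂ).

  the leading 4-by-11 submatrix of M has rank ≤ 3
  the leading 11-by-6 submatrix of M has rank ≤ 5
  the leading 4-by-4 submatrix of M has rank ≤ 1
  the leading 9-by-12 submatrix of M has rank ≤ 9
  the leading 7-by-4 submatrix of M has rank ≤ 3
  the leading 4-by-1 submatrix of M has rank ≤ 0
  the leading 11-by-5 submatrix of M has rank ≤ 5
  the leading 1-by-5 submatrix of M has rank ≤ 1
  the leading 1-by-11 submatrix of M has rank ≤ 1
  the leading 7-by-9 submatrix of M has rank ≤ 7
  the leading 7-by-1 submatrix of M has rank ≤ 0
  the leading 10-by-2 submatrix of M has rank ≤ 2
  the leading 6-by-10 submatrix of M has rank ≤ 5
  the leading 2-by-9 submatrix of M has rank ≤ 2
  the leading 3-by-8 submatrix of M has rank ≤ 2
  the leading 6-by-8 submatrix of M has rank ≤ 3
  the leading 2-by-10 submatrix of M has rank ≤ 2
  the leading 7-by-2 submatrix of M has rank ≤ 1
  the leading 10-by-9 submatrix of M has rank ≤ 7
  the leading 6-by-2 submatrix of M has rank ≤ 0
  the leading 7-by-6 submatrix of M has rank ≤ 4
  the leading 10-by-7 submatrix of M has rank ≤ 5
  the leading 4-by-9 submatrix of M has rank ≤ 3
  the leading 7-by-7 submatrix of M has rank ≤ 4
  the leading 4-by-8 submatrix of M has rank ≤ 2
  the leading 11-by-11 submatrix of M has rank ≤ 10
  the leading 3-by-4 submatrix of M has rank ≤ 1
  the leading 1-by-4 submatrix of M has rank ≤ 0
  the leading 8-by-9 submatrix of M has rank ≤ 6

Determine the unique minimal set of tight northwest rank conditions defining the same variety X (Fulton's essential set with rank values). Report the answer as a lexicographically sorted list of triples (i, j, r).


The tightest implied rank at each (i,j), from the 29 conditions:

  R[1]: 0 | 0 | 0 | 0 | 1 | 1 | 1 | 1 | 1 | 1 | 1 | 1
  R[2]: 0 | 0 | 1 | 1 | 2 | 2 | 2 | 2 | 2 | 2 | 2 | 2
  R[3]: 0 | 0 | 1 | 1 | 2 | 2 | 2 | 2 | 3 | 3 | 3 | 3
  R[4]: 0 | 0 | 1 | 1 | 2 | 2 | 2 | 2 | 3 | 3 | 3 | 4
  R[5]: 0 | 0 | 1 | 2 | 3 | 3 | 3 | 3 | 4 | 4 | 4 | 5
  R[6]: 0 | 0 | 1 | 2 | 3 | 3 | 3 | 3 | 4 | 5 | 5 | 6
  R[7]: 0 | 1 | 2 | 3 | 4 | 4 | 4 | 4 | 5 | 6 | 6 | 7
  R[8]: 1 | 2 | 3 | 4 | 5 | 5 | 5 | 5 | 6 | 7 | 7 | 8
  R[9]: 1 | 2 | 3 | 4 | 5 | 5 | 5 | 6 | 7 | 8 | 8 | 9
  R[10]: 1 | 2 | 3 | 4 | 5 | 5 | 5 | 6 | 7 | 8 | 9 | 10
  R[11]: 1 | 2 | 3 | 4 | 5 | 5 | 6 | 7 | 8 | 9 | 10 | 11
  R[12]: 1 | 2 | 3 | 4 | 5 | 6 | 7 | 8 | 9 | 10 | 11 | 12

so w = (5, 3, 9, 12, 4, 10, 2, 1, 8, 11, 7, 6).

ℓ(w)=33; the 9 essential cells (i,j,r):

[(1, 4, 0), (4, 4, 1), (4, 8, 2), (4, 11, 3), (6, 2, 0), (6, 8, 3), (7, 1, 0), (10, 7, 5), (11, 6, 5)]


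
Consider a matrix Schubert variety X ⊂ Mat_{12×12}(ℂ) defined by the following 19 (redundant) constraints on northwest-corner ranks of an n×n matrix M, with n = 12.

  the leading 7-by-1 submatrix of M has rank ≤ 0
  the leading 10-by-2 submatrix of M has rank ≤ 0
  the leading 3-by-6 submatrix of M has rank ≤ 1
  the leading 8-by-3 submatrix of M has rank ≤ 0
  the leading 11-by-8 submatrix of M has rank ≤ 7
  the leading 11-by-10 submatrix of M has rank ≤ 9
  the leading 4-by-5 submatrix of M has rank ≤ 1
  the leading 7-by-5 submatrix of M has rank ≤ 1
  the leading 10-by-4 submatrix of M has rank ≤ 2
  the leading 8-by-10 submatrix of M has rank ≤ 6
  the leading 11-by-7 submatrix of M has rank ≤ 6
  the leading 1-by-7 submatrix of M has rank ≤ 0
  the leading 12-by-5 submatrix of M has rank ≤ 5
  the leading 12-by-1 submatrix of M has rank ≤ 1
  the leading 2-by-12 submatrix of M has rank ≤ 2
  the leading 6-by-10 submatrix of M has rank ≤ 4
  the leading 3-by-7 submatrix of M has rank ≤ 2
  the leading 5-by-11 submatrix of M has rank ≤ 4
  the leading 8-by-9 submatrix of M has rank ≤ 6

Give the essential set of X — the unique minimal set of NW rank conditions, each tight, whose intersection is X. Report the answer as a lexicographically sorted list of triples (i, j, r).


The tightest implied rank at each (i,j), from the 19 conditions:

  row 1: 0 0 0 0 0 0 0 1 1 1 1 1
  row 2: 0 0 0 1 1 1 1 2 2 2 2 2
  row 3: 0 0 0 1 1 1 2 3 3 3 3 3
  row 4: 0 0 0 1 1 2 3 4 4 4 4 4
  row 5: 0 0 0 1 1 2 3 4 4 4 4 5
  row 6: 0 0 0 1 1 2 3 4 4 4 5 6
  row 7: 0 0 0 1 1 2 3 4 5 5 6 7
  row 8: 0 0 0 1 2 3 4 5 6 6 7 8
  row 9: 0 0 1 2 3 4 5 6 7 7 8 9
  row 10: 0 0 1 2 3 4 5 6 7 8 9 10
  row 11: 1 1 2 3 4 5 6 7 8 9 10 11
  row 12: 1 2 3 4 5 6 7 8 9 10 11 12

reading off 1-entries of Δ²R: w = (8, 4, 7, 6, 12, 11, 9, 5, 3, 10, 1, 2).

Fulton essential set (7 of the 43 Rothe cells):

[(1, 7, 0), (3, 6, 1), (5, 11, 4), (6, 10, 4), (7, 5, 1), (8, 3, 0), (10, 2, 0)]


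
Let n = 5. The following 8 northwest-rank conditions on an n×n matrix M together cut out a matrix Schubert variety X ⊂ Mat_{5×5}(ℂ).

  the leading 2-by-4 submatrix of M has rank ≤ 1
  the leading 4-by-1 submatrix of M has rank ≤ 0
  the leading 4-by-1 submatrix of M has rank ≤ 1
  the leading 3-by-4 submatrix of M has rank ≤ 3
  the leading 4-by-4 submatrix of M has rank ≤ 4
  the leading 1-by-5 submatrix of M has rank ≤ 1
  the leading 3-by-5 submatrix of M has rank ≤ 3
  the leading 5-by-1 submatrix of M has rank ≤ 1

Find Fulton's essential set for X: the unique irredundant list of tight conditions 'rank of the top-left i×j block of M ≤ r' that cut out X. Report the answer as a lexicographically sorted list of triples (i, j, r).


Rank table r_w(5×5) implied by the 8 constraints:

  R[1]: 0  1  1  1  1
  R[2]: 0  1  1  1  2
  R[3]: 0  1  2  2  3
  R[4]: 0  1  2  3  4
  R[5]: 1  2  3  4  5

reading off 1-entries of Δ²R: w = (2, 5, 3, 4, 1).

Fulton essential set (2 of the 6 Rothe cells):

[(2, 4, 1), (4, 1, 0)]


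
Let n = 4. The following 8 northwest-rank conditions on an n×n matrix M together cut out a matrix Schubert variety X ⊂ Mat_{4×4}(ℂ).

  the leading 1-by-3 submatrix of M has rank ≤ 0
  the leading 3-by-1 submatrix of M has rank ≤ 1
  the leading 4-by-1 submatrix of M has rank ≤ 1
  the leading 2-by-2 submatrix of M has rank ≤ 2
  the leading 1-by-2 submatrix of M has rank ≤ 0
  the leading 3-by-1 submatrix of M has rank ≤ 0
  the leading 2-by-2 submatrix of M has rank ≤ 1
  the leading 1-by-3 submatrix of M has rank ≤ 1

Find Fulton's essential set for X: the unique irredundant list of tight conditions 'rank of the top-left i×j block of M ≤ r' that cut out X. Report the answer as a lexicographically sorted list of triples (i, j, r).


Reconstructing r_w from the 8 given conditions:

  row 1: 0  0  0  1
  row 2: 0  1  1  2
  row 3: 0  1  2  3
  row 4: 1  2  3  4

reading off 1-entries of Δ²R: w = (4, 2, 3, 1).

Rothe diagram D(w) (5 cells), 2 SE-corners (essential conditions):

[(1, 3, 0), (3, 1, 0)]


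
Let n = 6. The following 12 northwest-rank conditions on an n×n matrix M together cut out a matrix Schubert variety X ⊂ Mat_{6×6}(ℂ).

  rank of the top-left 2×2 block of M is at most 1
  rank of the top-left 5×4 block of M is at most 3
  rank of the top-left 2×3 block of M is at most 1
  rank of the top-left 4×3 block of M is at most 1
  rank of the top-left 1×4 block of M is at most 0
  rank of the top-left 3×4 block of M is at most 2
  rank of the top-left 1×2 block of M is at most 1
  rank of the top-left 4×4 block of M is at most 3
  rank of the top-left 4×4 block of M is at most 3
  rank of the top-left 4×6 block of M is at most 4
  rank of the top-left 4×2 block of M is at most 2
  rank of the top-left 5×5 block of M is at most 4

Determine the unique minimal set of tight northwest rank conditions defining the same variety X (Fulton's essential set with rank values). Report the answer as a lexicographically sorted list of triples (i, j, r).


Rank table r_w(6×6) implied by the 12 constraints:

  row 1: 0 0 0 0 1 1
  row 2: 1 1 1 1 2 2
  row 3: 1 1 1 2 3 3
  row 4: 1 1 1 2 3 4
  row 5: 1 2 2 3 4 5
  row 6: 1 2 3 4 5 6

the unique w with this rank table is (5, 1, 4, 6, 2, 3).

Rothe diagram D(w) (8 cells), 2 SE-corners (essential conditions):

[(1, 4, 0), (4, 3, 1)]


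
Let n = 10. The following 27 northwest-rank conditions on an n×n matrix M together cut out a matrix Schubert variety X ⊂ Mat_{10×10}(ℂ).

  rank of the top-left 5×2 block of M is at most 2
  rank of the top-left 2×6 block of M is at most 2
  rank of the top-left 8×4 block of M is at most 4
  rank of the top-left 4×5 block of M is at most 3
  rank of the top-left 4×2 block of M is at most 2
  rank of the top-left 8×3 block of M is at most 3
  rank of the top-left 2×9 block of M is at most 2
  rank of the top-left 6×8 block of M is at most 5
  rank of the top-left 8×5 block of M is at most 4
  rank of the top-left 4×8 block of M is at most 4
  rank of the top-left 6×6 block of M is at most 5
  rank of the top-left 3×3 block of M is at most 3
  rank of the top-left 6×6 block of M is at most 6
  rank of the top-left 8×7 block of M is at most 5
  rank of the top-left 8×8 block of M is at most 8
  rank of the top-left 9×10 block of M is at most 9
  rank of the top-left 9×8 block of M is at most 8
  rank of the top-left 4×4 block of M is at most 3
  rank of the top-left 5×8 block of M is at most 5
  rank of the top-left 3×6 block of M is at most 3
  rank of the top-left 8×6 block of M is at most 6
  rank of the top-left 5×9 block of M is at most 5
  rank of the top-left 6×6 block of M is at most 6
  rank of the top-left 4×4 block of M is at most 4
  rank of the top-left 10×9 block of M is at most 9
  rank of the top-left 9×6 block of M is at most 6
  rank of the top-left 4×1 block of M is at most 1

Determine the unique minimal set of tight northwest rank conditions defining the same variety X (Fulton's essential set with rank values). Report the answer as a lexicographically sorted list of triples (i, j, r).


Reconstructing r_w from the 27 given conditions:

  i=1: 1  1  1  1  1  1  1  1  1  1
  i=2: 1  2  2  2  2  2  2  2  2  2
  i=3: 1  2  3  3  3  3  3  3  3  3
  i=4: 1  2  3  3  3  4  4  4  4  4
  i=5: 1  2  3  4  4  5  5  5  5  5
  i=6: 1  2  3  4  4  5  5  5  6  6
  i=7: 1  2  3  4  4  5  5  6  7  7
  i=8: 1  2  3  4  4  5  5  6  7  8
  i=9: 1  2  3  4  5  6  6  7  8  9
  i=10: 1  2  3  4  5  6  7  8  9  10

the unique w with this rank table is (1, 2, 3, 6, 4, 9, 8, 10, 5, 7).

Fulton essential set (4 of the 9 Rothe cells):

[(4, 5, 3), (6, 8, 5), (8, 5, 4), (8, 7, 5)]


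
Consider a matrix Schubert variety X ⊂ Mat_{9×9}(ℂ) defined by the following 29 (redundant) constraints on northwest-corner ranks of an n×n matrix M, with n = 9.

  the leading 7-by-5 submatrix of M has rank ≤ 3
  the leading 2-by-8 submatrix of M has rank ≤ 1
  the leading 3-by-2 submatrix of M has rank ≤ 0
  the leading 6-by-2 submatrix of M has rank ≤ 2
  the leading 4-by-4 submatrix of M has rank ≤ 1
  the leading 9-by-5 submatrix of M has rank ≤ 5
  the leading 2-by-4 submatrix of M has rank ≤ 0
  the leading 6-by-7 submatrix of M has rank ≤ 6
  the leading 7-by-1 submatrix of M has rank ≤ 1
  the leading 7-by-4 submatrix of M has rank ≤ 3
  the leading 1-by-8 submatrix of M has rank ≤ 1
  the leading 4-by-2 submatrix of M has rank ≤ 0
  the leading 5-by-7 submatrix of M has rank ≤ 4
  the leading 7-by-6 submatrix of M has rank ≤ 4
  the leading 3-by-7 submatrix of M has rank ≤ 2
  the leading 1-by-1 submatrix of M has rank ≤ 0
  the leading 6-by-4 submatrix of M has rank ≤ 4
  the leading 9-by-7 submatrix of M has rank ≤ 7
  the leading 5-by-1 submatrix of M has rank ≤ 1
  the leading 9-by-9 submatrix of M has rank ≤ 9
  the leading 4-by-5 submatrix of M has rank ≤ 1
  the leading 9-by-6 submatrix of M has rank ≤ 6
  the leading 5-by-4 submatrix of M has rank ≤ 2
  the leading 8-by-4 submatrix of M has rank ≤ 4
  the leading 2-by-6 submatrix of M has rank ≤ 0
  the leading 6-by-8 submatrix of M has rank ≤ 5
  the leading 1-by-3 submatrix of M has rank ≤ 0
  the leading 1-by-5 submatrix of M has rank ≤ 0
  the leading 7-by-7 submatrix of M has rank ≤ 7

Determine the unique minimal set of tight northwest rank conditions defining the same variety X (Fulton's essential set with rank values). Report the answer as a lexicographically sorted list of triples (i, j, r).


Computing R[i][j] = min implied NW-rank bound (n=9, 29 conditions):

  0 0 0 0 0 0 1 1 1
  0 0 0 0 0 0 1 1 2
  0 0 1 1 1 1 2 2 3
  0 0 1 1 1 2 3 3 4
  1 1 2 2 2 3 4 4 5
  1 2 3 3 3 4 5 5 6
  1 2 3 3 3 4 5 6 7
  1 2 3 4 4 5 6 7 8
  1 2 3 4 5 6 7 8 9

second differences of R give the permutation w = (7, 9, 3, 6, 1, 2, 8, 4, 5).

D(w) has 21 cells with 5 SE-corners; essential set:

[(2, 6, 0), (2, 8, 1), (4, 2, 0), (4, 5, 1), (7, 5, 3)]


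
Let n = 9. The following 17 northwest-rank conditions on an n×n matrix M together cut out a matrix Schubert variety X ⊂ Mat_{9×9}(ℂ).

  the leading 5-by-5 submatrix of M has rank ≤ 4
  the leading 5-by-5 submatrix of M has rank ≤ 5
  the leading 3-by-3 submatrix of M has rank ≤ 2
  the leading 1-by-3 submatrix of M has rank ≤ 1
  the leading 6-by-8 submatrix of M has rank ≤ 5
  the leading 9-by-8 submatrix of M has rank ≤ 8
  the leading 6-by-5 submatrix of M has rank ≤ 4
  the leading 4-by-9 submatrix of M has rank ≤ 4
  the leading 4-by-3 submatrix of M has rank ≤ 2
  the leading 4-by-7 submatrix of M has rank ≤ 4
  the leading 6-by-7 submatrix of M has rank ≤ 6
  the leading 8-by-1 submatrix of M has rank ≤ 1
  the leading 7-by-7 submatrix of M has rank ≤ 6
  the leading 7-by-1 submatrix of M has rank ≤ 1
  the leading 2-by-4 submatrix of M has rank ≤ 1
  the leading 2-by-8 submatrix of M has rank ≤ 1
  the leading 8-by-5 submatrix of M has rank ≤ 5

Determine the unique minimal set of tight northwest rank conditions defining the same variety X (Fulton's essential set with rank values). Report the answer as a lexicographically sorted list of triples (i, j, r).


Reconstructing r_w from the 17 given conditions:

  R[1]: 1, 1, 1, 1, 1, 1, 1, 1, 1
  R[2]: 1, 1, 1, 1, 1, 1, 1, 1, 2
  R[3]: 1, 2, 2, 2, 2, 2, 2, 2, 3
  R[4]: 1, 2, 2, 3, 3, 3, 3, 3, 4
  R[5]: 1, 2, 3, 4, 4, 4, 4, 4, 5
  R[6]: 1, 2, 3, 4, 4, 5, 5, 5, 6
  R[7]: 1, 2, 3, 4, 5, 6, 6, 6, 7
  R[8]: 1, 2, 3, 4, 5, 6, 7, 7, 8
  R[9]: 1, 2, 3, 4, 5, 6, 7, 8, 9

so w = (1, 9, 2, 4, 3, 6, 5, 7, 8).

|D(w)|=9, |Ess(w)|=3:

[(2, 8, 1), (4, 3, 2), (6, 5, 4)]


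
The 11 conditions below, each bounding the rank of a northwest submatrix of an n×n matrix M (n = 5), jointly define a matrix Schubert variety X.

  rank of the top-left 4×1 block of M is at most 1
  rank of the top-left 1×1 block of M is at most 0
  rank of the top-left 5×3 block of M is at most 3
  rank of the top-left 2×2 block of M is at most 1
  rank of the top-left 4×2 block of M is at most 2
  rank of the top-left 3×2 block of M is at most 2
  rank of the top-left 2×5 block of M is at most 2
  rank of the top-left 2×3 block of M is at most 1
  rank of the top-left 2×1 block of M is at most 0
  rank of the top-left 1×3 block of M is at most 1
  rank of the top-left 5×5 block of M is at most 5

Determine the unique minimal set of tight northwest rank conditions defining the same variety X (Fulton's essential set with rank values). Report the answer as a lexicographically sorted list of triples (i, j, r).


Rank table r_w(5×5) implied by the 11 constraints:

  i=1: 0  1  1  1  1
  i=2: 0  1  1  2  2
  i=3: 1  2  2  3  3
  i=4: 1  2  3  4  4
  i=5: 1  2  3  4  5

giving w = (2, 4, 1, 3, 5) via Δ²R.

Rothe diagram D(w) (3 cells), 2 SE-corners (essential conditions):

[(2, 1, 0), (2, 3, 1)]


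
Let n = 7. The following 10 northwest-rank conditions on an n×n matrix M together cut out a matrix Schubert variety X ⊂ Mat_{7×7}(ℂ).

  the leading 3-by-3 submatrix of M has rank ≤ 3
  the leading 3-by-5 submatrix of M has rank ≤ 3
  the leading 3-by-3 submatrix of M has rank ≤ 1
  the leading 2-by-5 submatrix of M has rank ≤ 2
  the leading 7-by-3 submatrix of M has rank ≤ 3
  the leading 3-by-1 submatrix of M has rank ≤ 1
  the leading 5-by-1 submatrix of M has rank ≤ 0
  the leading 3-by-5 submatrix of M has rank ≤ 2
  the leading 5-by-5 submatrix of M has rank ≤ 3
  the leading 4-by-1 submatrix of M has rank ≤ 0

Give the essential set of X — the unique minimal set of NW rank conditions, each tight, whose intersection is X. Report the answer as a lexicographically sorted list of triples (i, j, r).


Rank table r_w(7×7) implied by the 10 constraints:

  row 1: 0  1  1  1  1  1  1
  row 2: 0  1  1  2  2  2  2
  row 3: 0  1  1  2  2  3  3
  row 4: 0  1  2  3  3  4  4
  row 5: 0  1  2  3  3  4  5
  row 6: 1  2  3  4  4  5  6
  row 7: 1  2  3  4  5  6  7

so w = (2, 4, 6, 3, 7, 1, 5).

Fulton essential set (4 of the 9 Rothe cells):

[(3, 3, 1), (3, 5, 2), (5, 1, 0), (5, 5, 3)]


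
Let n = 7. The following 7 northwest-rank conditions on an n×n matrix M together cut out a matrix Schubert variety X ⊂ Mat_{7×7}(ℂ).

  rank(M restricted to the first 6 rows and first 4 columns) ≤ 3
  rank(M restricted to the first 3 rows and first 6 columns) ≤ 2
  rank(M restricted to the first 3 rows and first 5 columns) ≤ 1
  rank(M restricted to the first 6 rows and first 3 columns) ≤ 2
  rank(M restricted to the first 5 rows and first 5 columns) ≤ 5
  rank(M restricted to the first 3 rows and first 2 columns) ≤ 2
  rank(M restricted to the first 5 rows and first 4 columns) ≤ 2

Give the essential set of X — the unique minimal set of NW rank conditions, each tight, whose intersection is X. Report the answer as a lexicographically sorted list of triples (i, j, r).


Propagating the 7 rank bounds to every northwest block:

  i=1: 1 1 1 1 1 1 1
  i=2: 1 1 1 1 1 2 2
  i=3: 1 1 1 1 1 2 3
  i=4: 1 2 2 2 2 3 4
  i=5: 1 2 2 2 3 4 5
  i=6: 1 2 2 3 4 5 6
  i=7: 1 2 3 4 5 6 7

so w = (1, 6, 7, 2, 5, 4, 3).

Rothe diagram D(w) (11 cells), 3 SE-corners (essential conditions):

[(3, 5, 1), (5, 4, 2), (6, 3, 2)]


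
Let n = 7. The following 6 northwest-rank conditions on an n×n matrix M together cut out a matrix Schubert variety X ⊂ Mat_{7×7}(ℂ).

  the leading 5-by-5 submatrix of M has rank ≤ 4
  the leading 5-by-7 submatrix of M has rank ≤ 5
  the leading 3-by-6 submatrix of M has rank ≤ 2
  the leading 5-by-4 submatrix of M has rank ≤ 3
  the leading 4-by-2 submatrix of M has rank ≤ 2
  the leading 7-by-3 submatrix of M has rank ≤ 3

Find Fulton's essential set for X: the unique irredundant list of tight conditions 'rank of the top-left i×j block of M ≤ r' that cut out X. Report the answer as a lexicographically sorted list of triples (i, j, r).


The tightest implied rank at each (i,j), from the 6 conditions:

  R[1]: 1  1  1  1  1  1  1
  R[2]: 1  2  2  2  2  2  2
  R[3]: 1  2  2  2  2  2  3
  R[4]: 1  2  3  3  3  3  4
  R[5]: 1  2  3  3  4  4  5
  R[6]: 1  2  3  4  5  5  6
  R[7]: 1  2  3  4  5  6  7

hence w(1..7) = (1, 2, 7, 3, 5, 4, 6).

D(w) has 5 cells with 2 SE-corners; essential set:

[(3, 6, 2), (5, 4, 3)]


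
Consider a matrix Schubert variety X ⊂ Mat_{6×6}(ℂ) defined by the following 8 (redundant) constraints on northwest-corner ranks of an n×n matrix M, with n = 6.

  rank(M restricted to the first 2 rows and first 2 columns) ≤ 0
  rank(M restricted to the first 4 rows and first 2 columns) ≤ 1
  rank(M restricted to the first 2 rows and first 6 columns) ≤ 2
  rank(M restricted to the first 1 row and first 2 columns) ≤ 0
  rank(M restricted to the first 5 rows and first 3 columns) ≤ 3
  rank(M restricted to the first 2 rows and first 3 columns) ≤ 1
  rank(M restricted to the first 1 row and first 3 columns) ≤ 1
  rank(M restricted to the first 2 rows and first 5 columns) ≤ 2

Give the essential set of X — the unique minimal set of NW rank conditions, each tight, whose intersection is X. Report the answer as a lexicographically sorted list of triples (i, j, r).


Rank table r_w(6×6) implied by the 8 constraints:

  R[1]: 0 | 0 | 1 | 1 | 1 | 1
  R[2]: 0 | 0 | 1 | 2 | 2 | 2
  R[3]: 1 | 1 | 2 | 3 | 3 | 3
  R[4]: 1 | 1 | 2 | 3 | 4 | 4
  R[5]: 1 | 2 | 3 | 4 | 5 | 5
  R[6]: 1 | 2 | 3 | 4 | 5 | 6

so w = (3, 4, 1, 5, 2, 6).

ℓ(w)=5; the 2 essential cells (i,j,r):

[(2, 2, 0), (4, 2, 1)]


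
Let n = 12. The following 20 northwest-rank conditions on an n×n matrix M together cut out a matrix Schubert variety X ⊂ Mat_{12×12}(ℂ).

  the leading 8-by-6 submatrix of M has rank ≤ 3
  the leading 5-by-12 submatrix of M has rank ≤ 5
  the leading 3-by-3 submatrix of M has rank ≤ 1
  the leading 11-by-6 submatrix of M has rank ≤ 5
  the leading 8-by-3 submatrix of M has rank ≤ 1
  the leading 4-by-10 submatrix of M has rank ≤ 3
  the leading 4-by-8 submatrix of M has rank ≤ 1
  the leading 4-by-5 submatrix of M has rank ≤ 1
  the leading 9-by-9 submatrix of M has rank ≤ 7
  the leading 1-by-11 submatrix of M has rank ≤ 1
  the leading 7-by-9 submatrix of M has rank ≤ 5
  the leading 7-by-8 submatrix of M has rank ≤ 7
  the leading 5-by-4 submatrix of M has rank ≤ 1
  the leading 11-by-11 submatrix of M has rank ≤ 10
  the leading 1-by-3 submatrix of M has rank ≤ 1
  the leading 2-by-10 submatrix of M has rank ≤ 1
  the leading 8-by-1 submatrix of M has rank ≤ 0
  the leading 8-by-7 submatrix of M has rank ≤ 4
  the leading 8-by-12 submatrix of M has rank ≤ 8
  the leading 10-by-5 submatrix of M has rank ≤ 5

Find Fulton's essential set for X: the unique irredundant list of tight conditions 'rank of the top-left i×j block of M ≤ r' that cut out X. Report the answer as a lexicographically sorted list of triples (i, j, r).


Recovering R(i,j) via the rank-extension bound from the 20 conditions:

  0  1  1  1  1  1  1  1  1  1  1  1
  0  1  1  1  1  1  1  1  1  1  2  2
  0  1  1  1  1  1  1  1  2  2  3  3
  0  1  1  1  1  1  1  1  2  3  4  4
  0  1  1  1  2  2  2  2  3  4  5  5
  0  1  1  2  3  3  3  3  4  5  6  6
  0  1  1  2  3  3  4  4  5  6  7  7
  0  1  1  2  3  3  4  5  6  7  8  8
  1  2  2  3  4  4  5  6  7  8  9  9
  1  2  3  4  5  5  6  7  8  9  10  10
  1  2  3  4  5  5  6  7  8  9  10  11
  1  2  3  4  5  6  7  8  9  10  11  12

the unique w with this rank table is (2, 11, 9, 10, 5, 4, 7, 8, 1, 3, 12, 6).

D(w) has 36 cells with 7 SE-corners; essential set:

[(2, 10, 1), (4, 8, 1), (5, 4, 1), (8, 1, 0), (8, 3, 1), (8, 6, 3), (11, 6, 5)]
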